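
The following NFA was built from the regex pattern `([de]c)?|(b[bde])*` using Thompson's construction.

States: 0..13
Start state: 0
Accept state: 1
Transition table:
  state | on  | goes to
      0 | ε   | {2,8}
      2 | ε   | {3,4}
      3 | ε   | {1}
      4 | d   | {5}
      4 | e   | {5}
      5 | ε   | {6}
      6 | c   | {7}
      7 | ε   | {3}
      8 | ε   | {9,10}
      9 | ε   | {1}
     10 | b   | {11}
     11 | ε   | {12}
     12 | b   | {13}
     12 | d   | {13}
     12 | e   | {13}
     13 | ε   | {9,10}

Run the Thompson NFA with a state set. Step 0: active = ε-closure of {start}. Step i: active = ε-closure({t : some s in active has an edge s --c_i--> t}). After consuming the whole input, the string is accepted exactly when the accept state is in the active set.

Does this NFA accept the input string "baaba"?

initial (ε-close {0}): {0,1,2,3,4,8,9,10}
'b' @ 1: {11,12}
'a' @ 2: {}  — no active states
rest 'aba' ignored (set empty)
after full input: {}  (accept=1 not in)

Answer: REJECT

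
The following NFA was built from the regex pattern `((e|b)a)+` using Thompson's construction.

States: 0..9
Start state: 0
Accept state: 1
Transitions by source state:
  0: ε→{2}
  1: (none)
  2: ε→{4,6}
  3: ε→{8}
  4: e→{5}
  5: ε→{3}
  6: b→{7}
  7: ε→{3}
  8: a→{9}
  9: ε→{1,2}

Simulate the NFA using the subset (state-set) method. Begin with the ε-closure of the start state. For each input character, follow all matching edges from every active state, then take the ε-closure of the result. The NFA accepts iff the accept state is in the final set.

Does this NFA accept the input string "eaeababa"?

S₀ = ε-closure({0}) = {0,2,4,6}
'e' @ 1: {3,5,8}
'a' @ 2: {1,2,4,6,9}  (accept∈set)
'e' @ 3: {3,5,8}
'a' @ 4: {1,2,4,6,9}  (accept∈set)
'b' @ 5: {3,7,8}
'a' @ 6: {1,2,4,6,9}  (accept∈set)
'b' @ 7: {3,7,8}
'a' @ 8: {1,2,4,6,9}  (accept∈set)
after full input: {1,2,4,6,9}  (accept=1 in)

Answer: ACCEPT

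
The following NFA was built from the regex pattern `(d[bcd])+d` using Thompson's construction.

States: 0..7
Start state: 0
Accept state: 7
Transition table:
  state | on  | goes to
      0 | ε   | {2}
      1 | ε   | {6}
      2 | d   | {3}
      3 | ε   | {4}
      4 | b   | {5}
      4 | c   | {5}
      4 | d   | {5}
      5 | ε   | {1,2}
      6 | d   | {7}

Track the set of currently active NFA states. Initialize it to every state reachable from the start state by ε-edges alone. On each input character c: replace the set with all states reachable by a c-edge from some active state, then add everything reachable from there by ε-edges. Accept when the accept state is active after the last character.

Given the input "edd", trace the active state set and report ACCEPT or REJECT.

start: ε-closure({0}) = {0,2}
'e' @ 1: {}  — dead — no transitions
rest 'dd' ignored (set empty)
end set {} — state 7 not in

Answer: REJECT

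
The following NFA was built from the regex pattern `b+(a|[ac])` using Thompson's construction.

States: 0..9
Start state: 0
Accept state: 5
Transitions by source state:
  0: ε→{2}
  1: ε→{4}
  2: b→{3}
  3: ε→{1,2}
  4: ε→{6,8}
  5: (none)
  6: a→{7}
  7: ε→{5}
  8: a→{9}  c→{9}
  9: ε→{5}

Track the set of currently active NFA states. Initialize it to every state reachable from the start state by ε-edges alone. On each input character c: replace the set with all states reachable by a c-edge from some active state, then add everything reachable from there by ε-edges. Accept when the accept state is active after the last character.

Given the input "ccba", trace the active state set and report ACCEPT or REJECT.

Answer: REJECT

Steps:
initial (ε-close {0}): {0,2}
'c' @ 1: {}  — dead — no transitions
rest 'cba' ignored (set empty)
end set {} — state 5 not in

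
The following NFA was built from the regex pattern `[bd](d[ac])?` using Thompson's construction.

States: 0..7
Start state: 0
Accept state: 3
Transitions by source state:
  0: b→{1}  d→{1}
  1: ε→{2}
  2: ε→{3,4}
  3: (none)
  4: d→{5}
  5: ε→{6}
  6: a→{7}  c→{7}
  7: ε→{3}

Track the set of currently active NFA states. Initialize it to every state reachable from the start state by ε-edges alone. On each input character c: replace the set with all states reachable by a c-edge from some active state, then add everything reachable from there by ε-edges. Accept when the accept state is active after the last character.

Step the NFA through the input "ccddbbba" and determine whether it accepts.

start: ε-closure({0}) = {0}
'c' @ 1: {}  — dead — no transitions
rest 'cddbbba' ignored (set empty)
final: {}; accept 3 not in set

Answer: REJECT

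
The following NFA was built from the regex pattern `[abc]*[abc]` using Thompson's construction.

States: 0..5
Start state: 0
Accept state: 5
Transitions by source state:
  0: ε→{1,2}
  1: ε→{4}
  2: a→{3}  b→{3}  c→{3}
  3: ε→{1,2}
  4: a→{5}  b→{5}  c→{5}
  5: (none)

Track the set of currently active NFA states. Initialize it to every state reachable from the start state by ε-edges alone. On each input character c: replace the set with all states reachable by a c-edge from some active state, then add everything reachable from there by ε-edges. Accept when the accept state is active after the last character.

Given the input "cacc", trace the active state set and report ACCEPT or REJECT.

Answer: ACCEPT

Derivation:
S₀ = ε-closure({0}) = {0,1,2,4}
'c' @ 1: {1,2,3,4,5}  [accepting]
'a' @ 2: {1,2,3,4,5}  [accepting]
'c' @ 3: {1,2,3,4,5}  [accepting]
'c' @ 4: {1,2,3,4,5}  [accepting]
end set {1,2,3,4,5} — state 5 in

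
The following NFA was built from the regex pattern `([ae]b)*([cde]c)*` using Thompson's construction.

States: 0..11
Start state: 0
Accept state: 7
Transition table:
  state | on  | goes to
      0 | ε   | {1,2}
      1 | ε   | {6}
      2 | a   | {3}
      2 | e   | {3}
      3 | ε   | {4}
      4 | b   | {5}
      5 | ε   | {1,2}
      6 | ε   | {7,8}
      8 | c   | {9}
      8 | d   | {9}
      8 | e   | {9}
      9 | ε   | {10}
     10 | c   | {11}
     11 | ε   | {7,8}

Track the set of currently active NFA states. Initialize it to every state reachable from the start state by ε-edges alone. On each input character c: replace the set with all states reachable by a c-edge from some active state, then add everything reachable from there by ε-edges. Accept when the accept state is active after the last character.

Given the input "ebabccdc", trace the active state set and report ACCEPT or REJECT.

S₀ = ε-closure({0}) = {0,1,2,6,7,8}
'e' @ 1: {3,4,9,10}
'b' @ 2: {1,2,5,6,7,8}  [accepting]
'a' @ 3: {3,4}
'b' @ 4: {1,2,5,6,7,8}  [accepting]
'c' @ 5: {9,10}
'c' @ 6: {7,8,11}  [accepting]
'd' @ 7: {9,10}
'c' @ 8: {7,8,11}  [accepting]
after full input: {7,8,11}  (accept=7 in)

Answer: ACCEPT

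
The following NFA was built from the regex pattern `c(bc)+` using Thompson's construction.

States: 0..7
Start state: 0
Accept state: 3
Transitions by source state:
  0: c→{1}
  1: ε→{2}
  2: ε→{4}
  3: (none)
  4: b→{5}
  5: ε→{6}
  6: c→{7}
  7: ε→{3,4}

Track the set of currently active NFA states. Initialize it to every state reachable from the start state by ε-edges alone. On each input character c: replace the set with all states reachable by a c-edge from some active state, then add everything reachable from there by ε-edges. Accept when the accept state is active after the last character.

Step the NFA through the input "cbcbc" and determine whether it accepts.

S₀ = ε-closure({0}) = {0}
'c' @ 1: {1,2,4}
'b' @ 2: {5,6}
'c' @ 3: {3,4,7}  (accept∈set)
'b' @ 4: {5,6}
'c' @ 5: {3,4,7}  (accept∈set)
final: {3,4,7}; accept 3 in set

Answer: ACCEPT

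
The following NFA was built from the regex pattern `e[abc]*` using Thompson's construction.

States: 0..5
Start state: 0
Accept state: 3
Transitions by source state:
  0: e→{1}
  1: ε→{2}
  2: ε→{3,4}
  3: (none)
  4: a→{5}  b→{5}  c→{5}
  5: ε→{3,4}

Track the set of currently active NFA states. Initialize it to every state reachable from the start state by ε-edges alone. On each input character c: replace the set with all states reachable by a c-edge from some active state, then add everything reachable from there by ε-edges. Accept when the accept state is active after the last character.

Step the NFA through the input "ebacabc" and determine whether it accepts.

Answer: ACCEPT

Trace:
S₀ = ε-closure({0}) = {0}
'e' @ 1: {1,2,3,4}  [accepting]
'b' @ 2: {3,4,5}  [accepting]
'a' @ 3: {3,4,5}  [accepting]
'c' @ 4: {3,4,5}  [accepting]
'a' @ 5: {3,4,5}  [accepting]
'b' @ 6: {3,4,5}  [accepting]
'c' @ 7: {3,4,5}  [accepting]
final: {3,4,5}; accept 3 in set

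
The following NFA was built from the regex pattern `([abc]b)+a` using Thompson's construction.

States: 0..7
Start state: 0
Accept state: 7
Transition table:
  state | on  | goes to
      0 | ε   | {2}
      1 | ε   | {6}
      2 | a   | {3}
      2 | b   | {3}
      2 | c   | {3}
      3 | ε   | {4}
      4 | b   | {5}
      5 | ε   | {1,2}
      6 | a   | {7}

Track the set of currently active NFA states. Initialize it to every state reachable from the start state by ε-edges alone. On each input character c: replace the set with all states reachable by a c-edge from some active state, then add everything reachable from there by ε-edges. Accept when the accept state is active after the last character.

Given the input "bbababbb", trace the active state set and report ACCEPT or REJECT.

Answer: REJECT

Steps:
initial (ε-close {0}): {0,2}
'b' @ 1: {3,4}
'b' @ 2: {1,2,5,6}
'a' @ 3: {3,4,7}  [accepting]
'b' @ 4: {1,2,5,6}
'a' @ 5: {3,4,7}  [accepting]
'b' @ 6: {1,2,5,6}
'b' @ 7: {3,4}
'b' @ 8: {1,2,5,6}
end set {1,2,5,6} — state 7 not in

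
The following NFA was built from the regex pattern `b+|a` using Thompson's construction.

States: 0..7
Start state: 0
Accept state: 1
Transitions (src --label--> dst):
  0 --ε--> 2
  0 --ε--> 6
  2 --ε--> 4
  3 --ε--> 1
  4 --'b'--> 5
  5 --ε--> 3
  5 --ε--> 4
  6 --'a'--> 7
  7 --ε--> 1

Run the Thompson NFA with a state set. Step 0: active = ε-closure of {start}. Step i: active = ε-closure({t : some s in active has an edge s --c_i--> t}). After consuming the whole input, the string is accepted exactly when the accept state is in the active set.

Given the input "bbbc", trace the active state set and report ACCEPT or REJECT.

S₀ = ε-closure({0}) = {0,2,4,6}
'b' @ 1: {1,3,4,5}  ✓accept
'b' @ 2: {1,3,4,5}  ✓accept
'b' @ 3: {1,3,4,5}  ✓accept
'c' @ 4: {}  — no active states
end set {} — state 1 not in

Answer: REJECT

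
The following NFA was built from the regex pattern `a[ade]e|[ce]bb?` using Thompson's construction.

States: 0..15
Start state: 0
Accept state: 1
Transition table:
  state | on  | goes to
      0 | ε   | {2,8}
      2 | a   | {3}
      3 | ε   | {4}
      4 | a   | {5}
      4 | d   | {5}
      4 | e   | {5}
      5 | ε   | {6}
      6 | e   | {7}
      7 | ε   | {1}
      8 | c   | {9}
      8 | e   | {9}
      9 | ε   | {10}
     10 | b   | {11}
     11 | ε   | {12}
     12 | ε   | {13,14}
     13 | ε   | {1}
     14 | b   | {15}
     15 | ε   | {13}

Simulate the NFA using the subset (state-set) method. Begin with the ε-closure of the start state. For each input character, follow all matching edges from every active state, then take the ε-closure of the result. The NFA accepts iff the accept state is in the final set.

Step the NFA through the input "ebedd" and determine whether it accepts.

start: ε-closure({0}) = {0,2,8}
'e' @ 1: {9,10}
'b' @ 2: {1,11,12,13,14}  [accepting]
'e' @ 3: {}  — dead — no transitions
rest 'dd' ignored (set empty)
end set {} — state 1 not in

Answer: REJECT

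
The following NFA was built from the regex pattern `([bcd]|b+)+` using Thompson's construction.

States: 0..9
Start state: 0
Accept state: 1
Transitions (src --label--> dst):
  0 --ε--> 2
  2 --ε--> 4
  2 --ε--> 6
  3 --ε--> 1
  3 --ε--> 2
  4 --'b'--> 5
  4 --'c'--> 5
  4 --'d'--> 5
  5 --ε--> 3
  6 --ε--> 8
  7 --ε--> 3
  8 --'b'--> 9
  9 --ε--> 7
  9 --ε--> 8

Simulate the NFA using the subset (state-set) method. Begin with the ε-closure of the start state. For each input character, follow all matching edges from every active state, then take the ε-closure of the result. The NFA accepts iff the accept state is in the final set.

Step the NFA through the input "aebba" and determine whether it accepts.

S₀ = ε-closure({0}) = {0,2,4,6,8}
'a' @ 1: {}  — no active states
rest 'ebba' ignored (set empty)
after full input: {}  (accept=1 not in)

Answer: REJECT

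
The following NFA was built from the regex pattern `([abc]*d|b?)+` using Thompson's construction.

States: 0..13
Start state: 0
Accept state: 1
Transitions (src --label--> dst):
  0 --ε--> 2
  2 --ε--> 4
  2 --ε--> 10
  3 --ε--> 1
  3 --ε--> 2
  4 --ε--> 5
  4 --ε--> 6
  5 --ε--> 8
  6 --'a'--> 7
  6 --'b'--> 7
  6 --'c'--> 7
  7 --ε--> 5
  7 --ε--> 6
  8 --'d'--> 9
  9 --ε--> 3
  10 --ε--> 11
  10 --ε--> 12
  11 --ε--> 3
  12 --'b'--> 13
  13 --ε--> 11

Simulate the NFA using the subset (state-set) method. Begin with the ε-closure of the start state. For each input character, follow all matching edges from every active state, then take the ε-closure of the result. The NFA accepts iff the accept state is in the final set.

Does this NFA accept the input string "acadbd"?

initial (ε-close {0}): {0,1,2,3,4,5,6,8,10,11,12}
'a' @ 1: {5,6,7,8}
'c' @ 2: {5,6,7,8}
'a' @ 3: {5,6,7,8}
'd' @ 4: {1,2,3,4,5,6,8,9,10,11,12}  [accepting]
'b' @ 5: {1,2,3,4,5,6,7,8,10,11,12,13}  [accepting]
'd' @ 6: {1,2,3,4,5,6,8,9,10,11,12}  [accepting]
final: {1,2,3,4,5,6,8,9,10,11,12}; accept 1 in set

Answer: ACCEPT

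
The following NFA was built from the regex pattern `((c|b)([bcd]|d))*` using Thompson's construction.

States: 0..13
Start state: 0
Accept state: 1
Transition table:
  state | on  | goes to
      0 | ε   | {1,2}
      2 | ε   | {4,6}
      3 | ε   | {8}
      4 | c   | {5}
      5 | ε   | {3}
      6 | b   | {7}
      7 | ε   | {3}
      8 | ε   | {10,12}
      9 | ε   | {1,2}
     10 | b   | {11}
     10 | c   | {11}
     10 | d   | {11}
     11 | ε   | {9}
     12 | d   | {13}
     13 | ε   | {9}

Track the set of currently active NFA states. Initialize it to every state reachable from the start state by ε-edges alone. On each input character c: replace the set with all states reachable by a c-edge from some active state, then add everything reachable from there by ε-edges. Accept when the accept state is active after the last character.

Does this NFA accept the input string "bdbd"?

Answer: ACCEPT

Derivation:
start: ε-closure({0}) = {0,1,2,4,6}
'b' @ 1: {3,7,8,10,12}
'd' @ 2: {1,2,4,6,9,11,13}  ✓accept
'b' @ 3: {3,7,8,10,12}
'd' @ 4: {1,2,4,6,9,11,13}  ✓accept
after full input: {1,2,4,6,9,11,13}  (accept=1 in)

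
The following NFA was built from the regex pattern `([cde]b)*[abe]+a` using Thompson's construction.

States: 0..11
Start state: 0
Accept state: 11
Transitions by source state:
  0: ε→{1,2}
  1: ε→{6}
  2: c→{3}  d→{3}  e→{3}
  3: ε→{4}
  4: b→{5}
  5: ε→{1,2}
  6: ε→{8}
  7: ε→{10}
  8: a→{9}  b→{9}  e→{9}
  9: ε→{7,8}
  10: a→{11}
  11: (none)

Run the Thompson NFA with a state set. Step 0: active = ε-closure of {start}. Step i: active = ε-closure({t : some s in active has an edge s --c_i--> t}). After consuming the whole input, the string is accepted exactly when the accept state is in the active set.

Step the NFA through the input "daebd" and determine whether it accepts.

initial (ε-close {0}): {0,1,2,6,8}
'd' @ 1: {3,4}
'a' @ 2: {}  — state set empty
rest 'ebd' ignored (set empty)
end set {} — state 11 not in

Answer: REJECT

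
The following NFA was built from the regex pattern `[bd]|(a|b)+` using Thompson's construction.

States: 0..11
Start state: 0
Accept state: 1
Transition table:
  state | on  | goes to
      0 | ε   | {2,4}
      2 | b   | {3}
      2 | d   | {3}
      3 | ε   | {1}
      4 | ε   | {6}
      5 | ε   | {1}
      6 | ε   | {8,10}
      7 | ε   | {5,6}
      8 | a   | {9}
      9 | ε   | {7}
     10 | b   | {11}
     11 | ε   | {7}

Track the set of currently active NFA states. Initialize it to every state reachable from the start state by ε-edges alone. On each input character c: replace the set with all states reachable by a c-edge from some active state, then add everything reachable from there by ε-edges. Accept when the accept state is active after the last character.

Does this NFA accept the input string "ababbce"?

initial (ε-close {0}): {0,2,4,6,8,10}
'a' @ 1: {1,5,6,7,8,9,10}  (accept∈set)
'b' @ 2: {1,5,6,7,8,10,11}  (accept∈set)
'a' @ 3: {1,5,6,7,8,9,10}  (accept∈set)
'b' @ 4: {1,5,6,7,8,10,11}  (accept∈set)
'b' @ 5: {1,5,6,7,8,10,11}  (accept∈set)
'c' @ 6: {}  — no active states
rest 'e' ignored (set empty)
after full input: {}  (accept=1 not in)

Answer: REJECT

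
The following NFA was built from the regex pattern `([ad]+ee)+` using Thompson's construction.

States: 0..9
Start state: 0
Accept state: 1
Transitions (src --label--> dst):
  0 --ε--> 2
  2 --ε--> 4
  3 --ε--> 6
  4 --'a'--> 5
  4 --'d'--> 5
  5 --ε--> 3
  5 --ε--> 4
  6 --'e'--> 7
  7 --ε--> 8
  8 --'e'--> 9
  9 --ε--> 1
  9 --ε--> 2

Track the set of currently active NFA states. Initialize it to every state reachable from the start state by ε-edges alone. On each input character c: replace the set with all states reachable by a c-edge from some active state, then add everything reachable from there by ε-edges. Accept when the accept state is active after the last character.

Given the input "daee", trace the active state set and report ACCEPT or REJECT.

Answer: ACCEPT

Trace:
initial (ε-close {0}): {0,2,4}
'd' @ 1: {3,4,5,6}
'a' @ 2: {3,4,5,6}
'e' @ 3: {7,8}
'e' @ 4: {1,2,4,9}  (accept∈set)
end set {1,2,4,9} — state 1 in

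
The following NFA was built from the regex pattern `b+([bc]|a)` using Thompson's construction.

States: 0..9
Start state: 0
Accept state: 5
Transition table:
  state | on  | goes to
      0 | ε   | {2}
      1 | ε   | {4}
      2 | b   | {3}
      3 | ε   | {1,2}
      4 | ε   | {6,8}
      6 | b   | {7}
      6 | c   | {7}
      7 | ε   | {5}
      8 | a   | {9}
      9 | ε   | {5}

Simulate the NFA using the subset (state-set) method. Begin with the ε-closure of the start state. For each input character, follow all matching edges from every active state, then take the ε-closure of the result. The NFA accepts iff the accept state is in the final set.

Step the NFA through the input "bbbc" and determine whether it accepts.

Answer: ACCEPT

Steps:
start: ε-closure({0}) = {0,2}
'b' @ 1: {1,2,3,4,6,8}
'b' @ 2: {1,2,3,4,5,6,7,8}  (accept∈set)
'b' @ 3: {1,2,3,4,5,6,7,8}  (accept∈set)
'c' @ 4: {5,7}  (accept∈set)
end set {5,7} — state 5 in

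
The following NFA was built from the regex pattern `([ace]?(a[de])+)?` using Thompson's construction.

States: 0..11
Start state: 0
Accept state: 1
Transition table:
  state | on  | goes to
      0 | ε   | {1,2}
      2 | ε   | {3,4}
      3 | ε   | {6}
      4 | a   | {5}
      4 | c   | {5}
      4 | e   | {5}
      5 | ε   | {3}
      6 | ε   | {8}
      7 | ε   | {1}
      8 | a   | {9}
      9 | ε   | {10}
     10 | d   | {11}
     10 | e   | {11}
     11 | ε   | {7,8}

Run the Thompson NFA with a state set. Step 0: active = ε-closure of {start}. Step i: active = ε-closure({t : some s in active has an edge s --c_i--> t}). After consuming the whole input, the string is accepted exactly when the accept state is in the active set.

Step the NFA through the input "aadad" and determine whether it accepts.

Answer: ACCEPT

Steps:
S₀ = ε-closure({0}) = {0,1,2,3,4,6,8}
'a' @ 1: {3,5,6,8,9,10}
'a' @ 2: {9,10}
'd' @ 3: {1,7,8,11}  ✓accept
'a' @ 4: {9,10}
'd' @ 5: {1,7,8,11}  ✓accept
final: {1,7,8,11}; accept 1 in set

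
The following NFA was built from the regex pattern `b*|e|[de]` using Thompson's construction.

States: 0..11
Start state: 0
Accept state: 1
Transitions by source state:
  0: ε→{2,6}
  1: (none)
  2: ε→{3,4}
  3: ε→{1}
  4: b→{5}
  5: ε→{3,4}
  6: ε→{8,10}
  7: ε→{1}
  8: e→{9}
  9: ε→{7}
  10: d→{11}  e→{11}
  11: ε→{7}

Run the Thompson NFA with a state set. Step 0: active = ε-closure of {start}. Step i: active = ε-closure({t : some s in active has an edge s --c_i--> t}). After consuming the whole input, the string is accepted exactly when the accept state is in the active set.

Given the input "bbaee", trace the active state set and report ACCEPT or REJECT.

Answer: REJECT

Trace:
initial (ε-close {0}): {0,1,2,3,4,6,8,10}
'b' @ 1: {1,3,4,5}  ✓accept
'b' @ 2: {1,3,4,5}  ✓accept
'a' @ 3: {}  — no active states
rest 'ee' ignored (set empty)
final: {}; accept 1 not in set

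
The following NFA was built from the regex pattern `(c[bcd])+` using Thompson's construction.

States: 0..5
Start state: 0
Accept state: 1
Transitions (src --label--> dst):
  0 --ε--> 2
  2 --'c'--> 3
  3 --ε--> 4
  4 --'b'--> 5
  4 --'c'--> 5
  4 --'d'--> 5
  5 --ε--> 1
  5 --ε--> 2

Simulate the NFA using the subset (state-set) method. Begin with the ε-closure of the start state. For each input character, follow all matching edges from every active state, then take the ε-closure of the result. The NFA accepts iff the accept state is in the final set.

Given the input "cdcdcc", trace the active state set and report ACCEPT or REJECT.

S₀ = ε-closure({0}) = {0,2}
'c' @ 1: {3,4}
'd' @ 2: {1,2,5}  [accepting]
'c' @ 3: {3,4}
'd' @ 4: {1,2,5}  [accepting]
'c' @ 5: {3,4}
'c' @ 6: {1,2,5}  [accepting]
final: {1,2,5}; accept 1 in set

Answer: ACCEPT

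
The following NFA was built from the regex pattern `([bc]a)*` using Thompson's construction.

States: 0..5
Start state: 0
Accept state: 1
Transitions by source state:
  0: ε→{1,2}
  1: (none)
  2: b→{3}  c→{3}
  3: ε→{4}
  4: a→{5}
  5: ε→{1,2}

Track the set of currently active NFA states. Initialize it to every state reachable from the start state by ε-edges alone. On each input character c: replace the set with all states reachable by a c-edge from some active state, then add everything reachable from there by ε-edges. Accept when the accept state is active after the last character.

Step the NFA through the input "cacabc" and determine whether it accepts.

S₀ = ε-closure({0}) = {0,1,2}
'c' @ 1: {3,4}
'a' @ 2: {1,2,5}  [accepting]
'c' @ 3: {3,4}
'a' @ 4: {1,2,5}  [accepting]
'b' @ 5: {3,4}
'c' @ 6: {}  — no active states
end set {} — state 1 not in

Answer: REJECT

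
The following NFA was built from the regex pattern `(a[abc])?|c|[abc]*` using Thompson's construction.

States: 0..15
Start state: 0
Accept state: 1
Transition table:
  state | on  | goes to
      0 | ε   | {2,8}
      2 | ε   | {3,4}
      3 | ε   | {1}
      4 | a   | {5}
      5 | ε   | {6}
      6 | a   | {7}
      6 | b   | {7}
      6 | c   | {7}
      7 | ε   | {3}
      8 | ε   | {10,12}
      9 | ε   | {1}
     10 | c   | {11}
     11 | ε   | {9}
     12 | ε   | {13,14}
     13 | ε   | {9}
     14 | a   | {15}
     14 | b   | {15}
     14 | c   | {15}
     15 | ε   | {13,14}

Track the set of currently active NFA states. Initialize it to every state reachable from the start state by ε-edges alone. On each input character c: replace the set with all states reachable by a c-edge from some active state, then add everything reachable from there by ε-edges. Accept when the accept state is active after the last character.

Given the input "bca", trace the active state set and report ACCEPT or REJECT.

initial (ε-close {0}): {0,1,2,3,4,8,9,10,12,13,14}
'b' @ 1: {1,9,13,14,15}  ✓accept
'c' @ 2: {1,9,13,14,15}  ✓accept
'a' @ 3: {1,9,13,14,15}  ✓accept
end set {1,9,13,14,15} — state 1 in

Answer: ACCEPT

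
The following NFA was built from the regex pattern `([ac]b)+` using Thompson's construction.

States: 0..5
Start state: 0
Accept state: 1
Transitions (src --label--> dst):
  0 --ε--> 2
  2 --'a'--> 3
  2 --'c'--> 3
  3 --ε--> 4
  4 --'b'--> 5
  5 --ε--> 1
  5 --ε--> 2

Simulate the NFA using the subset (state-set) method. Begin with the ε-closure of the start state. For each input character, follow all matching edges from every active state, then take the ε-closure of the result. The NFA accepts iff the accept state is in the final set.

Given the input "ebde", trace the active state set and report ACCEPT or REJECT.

Answer: REJECT

Trace:
initial (ε-close {0}): {0,2}
'e' @ 1: {}  — state set empty
rest 'bde' ignored (set empty)
after full input: {}  (accept=1 not in)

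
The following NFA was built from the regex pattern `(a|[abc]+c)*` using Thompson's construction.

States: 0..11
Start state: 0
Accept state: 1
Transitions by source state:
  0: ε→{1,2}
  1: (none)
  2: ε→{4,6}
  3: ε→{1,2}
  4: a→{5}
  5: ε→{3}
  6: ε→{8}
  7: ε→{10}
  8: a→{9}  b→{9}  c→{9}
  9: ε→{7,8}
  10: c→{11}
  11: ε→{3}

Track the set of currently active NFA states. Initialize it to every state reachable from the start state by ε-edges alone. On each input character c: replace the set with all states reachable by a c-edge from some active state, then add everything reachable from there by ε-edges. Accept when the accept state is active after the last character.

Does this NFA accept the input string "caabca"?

S₀ = ε-closure({0}) = {0,1,2,4,6,8}
'c' @ 1: {7,8,9,10}
'a' @ 2: {7,8,9,10}
'a' @ 3: {7,8,9,10}
'b' @ 4: {7,8,9,10}
'c' @ 5: {1,2,3,4,6,7,8,9,10,11}  (accept∈set)
'a' @ 6: {1,2,3,4,5,6,7,8,9,10}  (accept∈set)
end set {1,2,3,4,5,6,7,8,9,10} — state 1 in

Answer: ACCEPT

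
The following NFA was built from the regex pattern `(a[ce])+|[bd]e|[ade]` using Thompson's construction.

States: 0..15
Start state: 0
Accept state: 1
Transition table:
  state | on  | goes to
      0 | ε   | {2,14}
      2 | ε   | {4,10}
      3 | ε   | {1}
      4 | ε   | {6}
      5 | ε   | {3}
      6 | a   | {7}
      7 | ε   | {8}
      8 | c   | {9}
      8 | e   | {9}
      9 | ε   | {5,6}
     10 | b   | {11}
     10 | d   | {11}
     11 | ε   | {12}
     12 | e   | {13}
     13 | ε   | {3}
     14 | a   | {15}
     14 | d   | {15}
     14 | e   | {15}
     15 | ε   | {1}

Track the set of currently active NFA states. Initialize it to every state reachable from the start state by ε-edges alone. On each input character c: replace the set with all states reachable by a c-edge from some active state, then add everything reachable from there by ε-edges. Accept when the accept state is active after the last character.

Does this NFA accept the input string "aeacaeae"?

S₀ = ε-closure({0}) = {0,2,4,6,10,14}
'a' @ 1: {1,7,8,15}  [accepting]
'e' @ 2: {1,3,5,6,9}  [accepting]
'a' @ 3: {7,8}
'c' @ 4: {1,3,5,6,9}  [accepting]
'a' @ 5: {7,8}
'e' @ 6: {1,3,5,6,9}  [accepting]
'a' @ 7: {7,8}
'e' @ 8: {1,3,5,6,9}  [accepting]
after full input: {1,3,5,6,9}  (accept=1 in)

Answer: ACCEPT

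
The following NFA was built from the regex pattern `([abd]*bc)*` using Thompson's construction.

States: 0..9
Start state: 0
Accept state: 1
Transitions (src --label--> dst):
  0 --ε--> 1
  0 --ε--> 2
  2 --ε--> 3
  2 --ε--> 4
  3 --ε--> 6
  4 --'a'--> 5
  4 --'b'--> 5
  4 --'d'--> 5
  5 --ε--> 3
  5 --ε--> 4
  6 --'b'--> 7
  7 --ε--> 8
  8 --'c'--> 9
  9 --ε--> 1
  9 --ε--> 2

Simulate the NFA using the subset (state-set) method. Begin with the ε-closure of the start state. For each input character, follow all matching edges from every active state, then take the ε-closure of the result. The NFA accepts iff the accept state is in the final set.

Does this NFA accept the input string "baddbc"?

Answer: ACCEPT

Trace:
S₀ = ε-closure({0}) = {0,1,2,3,4,6}
'b' @ 1: {3,4,5,6,7,8}
'a' @ 2: {3,4,5,6}
'd' @ 3: {3,4,5,6}
'd' @ 4: {3,4,5,6}
'b' @ 5: {3,4,5,6,7,8}
'c' @ 6: {1,2,3,4,6,9}  [accepting]
final: {1,2,3,4,6,9}; accept 1 in set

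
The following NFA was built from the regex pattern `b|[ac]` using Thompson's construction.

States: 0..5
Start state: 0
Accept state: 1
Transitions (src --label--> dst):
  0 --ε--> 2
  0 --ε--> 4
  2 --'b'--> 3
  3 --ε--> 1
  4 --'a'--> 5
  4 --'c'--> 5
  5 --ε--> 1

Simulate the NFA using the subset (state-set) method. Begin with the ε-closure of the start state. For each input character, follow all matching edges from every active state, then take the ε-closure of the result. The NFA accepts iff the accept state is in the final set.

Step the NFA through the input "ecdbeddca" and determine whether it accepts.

initial (ε-close {0}): {0,2,4}
'e' @ 1: {}  — dead — no transitions
rest 'cdbeddca' ignored (set empty)
after full input: {}  (accept=1 not in)

Answer: REJECT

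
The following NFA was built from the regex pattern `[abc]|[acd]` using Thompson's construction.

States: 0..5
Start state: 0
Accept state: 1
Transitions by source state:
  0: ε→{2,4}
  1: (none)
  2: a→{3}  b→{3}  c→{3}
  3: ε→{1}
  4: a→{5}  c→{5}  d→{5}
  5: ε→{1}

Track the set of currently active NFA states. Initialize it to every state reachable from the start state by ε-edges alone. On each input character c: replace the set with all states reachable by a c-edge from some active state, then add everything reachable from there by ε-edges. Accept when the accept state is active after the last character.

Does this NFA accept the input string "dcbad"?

start: ε-closure({0}) = {0,2,4}
'd' @ 1: {1,5}  (accept∈set)
'c' @ 2: {}  — state set empty
rest 'bad' ignored (set empty)
after full input: {}  (accept=1 not in)

Answer: REJECT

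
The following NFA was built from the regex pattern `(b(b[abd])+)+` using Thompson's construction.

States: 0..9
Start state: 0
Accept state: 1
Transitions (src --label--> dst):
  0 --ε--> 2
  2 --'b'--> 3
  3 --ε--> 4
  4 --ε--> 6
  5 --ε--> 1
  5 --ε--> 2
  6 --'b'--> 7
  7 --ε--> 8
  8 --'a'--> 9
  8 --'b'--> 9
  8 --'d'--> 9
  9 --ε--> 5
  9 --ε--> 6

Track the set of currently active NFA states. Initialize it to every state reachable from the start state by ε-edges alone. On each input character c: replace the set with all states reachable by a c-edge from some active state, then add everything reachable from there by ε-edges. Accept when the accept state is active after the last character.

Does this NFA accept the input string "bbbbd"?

S₀ = ε-closure({0}) = {0,2}
'b' @ 1: {3,4,6}
'b' @ 2: {7,8}
'b' @ 3: {1,2,5,6,9}  (accept∈set)
'b' @ 4: {3,4,6,7,8}
'd' @ 5: {1,2,5,6,9}  (accept∈set)
after full input: {1,2,5,6,9}  (accept=1 in)

Answer: ACCEPT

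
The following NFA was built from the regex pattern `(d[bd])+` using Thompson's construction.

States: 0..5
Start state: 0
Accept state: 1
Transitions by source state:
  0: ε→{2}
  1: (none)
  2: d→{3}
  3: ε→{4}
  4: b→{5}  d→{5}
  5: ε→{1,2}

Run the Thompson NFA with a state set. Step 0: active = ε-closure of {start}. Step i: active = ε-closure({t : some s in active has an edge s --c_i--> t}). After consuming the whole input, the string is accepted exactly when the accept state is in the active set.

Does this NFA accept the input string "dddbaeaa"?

start: ε-closure({0}) = {0,2}
'd' @ 1: {3,4}
'd' @ 2: {1,2,5}  ✓accept
'd' @ 3: {3,4}
'b' @ 4: {1,2,5}  ✓accept
'a' @ 5: {}  — state set empty
rest 'eaa' ignored (set empty)
end set {} — state 1 not in

Answer: REJECT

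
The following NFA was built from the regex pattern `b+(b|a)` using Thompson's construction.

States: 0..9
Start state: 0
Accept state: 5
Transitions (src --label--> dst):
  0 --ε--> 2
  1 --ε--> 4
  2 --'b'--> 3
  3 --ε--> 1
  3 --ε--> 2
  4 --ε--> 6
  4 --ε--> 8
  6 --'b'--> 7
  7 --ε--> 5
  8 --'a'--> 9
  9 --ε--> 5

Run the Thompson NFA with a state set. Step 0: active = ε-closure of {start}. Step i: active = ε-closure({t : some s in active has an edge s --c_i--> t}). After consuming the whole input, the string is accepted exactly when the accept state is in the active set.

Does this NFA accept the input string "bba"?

S₀ = ε-closure({0}) = {0,2}
'b' @ 1: {1,2,3,4,6,8}
'b' @ 2: {1,2,3,4,5,6,7,8}  ✓accept
'a' @ 3: {5,9}  ✓accept
after full input: {5,9}  (accept=5 in)

Answer: ACCEPT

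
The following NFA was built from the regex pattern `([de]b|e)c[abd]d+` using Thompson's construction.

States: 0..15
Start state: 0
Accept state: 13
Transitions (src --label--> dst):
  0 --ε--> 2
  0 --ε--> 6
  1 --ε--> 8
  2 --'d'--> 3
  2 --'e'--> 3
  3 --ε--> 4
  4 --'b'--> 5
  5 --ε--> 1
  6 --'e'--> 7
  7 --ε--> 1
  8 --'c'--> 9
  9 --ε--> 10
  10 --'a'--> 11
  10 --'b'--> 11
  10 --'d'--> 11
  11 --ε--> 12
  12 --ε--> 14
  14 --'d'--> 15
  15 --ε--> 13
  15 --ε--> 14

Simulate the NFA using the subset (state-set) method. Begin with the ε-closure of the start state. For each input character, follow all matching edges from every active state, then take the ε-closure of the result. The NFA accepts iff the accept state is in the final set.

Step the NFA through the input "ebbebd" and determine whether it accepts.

S₀ = ε-closure({0}) = {0,2,6}
'e' @ 1: {1,3,4,7,8}
'b' @ 2: {1,5,8}
'b' @ 3: {}  — no active states
rest 'ebd' ignored (set empty)
after full input: {}  (accept=13 not in)

Answer: REJECT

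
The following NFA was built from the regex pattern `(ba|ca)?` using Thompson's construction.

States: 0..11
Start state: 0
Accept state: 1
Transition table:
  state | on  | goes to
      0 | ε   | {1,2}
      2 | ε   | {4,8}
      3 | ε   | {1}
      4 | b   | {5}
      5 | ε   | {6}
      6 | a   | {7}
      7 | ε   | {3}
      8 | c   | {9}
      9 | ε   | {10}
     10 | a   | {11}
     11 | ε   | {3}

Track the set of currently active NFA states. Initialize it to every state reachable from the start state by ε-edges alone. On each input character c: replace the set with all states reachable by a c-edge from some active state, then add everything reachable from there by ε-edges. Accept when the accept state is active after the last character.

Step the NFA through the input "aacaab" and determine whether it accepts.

Answer: REJECT

Trace:
start: ε-closure({0}) = {0,1,2,4,8}
'a' @ 1: {}  — dead — no transitions
rest 'acaab' ignored (set empty)
end set {} — state 1 not in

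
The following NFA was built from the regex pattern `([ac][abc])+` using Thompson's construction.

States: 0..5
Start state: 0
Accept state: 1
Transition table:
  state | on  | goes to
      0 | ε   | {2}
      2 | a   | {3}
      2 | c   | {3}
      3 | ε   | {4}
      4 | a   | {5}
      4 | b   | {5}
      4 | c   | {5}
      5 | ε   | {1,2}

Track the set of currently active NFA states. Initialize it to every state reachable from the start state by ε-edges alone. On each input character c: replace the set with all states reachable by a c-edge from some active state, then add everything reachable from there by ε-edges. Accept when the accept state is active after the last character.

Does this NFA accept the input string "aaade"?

S₀ = ε-closure({0}) = {0,2}
'a' @ 1: {3,4}
'a' @ 2: {1,2,5}  [accepting]
'a' @ 3: {3,4}
'd' @ 4: {}  — no active states
rest 'e' ignored (set empty)
final: {}; accept 1 not in set

Answer: REJECT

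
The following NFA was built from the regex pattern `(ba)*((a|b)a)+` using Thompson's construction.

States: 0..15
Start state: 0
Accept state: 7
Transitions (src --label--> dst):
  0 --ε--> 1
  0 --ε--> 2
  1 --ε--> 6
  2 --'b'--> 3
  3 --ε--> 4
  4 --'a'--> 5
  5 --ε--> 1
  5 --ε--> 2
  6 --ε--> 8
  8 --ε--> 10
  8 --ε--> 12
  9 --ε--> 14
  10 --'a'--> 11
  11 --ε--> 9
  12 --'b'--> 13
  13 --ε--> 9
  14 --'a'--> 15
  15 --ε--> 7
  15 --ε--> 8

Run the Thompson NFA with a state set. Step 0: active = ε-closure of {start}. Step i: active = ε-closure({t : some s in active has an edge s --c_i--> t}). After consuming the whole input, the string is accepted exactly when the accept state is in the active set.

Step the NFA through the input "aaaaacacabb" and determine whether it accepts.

Answer: REJECT

Trace:
start: ε-closure({0}) = {0,1,2,6,8,10,12}
'a' @ 1: {9,11,14}
'a' @ 2: {7,8,10,12,15}  (accept∈set)
'a' @ 3: {9,11,14}
'a' @ 4: {7,8,10,12,15}  (accept∈set)
'a' @ 5: {9,11,14}
'c' @ 6: {}  — no active states
rest 'acabb' ignored (set empty)
final: {}; accept 7 not in set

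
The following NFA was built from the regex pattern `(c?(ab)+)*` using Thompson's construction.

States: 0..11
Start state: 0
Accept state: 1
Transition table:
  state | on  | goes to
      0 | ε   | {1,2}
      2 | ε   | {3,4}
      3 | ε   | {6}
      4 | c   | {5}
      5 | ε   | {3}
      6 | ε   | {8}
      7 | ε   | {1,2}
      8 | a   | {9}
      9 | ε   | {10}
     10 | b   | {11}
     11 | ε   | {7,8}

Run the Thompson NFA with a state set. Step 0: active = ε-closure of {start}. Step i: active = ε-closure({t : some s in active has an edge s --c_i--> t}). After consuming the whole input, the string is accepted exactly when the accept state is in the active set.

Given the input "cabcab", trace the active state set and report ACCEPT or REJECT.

initial (ε-close {0}): {0,1,2,3,4,6,8}
'c' @ 1: {3,5,6,8}
'a' @ 2: {9,10}
'b' @ 3: {1,2,3,4,6,7,8,11}  [accepting]
'c' @ 4: {3,5,6,8}
'a' @ 5: {9,10}
'b' @ 6: {1,2,3,4,6,7,8,11}  [accepting]
end set {1,2,3,4,6,7,8,11} — state 1 in

Answer: ACCEPT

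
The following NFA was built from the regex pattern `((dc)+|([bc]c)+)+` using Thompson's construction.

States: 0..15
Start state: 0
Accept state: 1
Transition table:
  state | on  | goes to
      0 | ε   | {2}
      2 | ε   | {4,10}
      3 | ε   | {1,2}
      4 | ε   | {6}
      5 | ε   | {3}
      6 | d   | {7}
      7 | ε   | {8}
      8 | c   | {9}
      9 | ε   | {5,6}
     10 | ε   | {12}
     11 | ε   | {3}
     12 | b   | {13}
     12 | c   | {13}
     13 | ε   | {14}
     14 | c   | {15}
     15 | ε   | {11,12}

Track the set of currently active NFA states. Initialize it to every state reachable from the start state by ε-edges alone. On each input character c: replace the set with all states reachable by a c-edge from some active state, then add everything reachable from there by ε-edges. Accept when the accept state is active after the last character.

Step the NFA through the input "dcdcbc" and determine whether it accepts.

Answer: ACCEPT

Trace:
initial (ε-close {0}): {0,2,4,6,10,12}
'd' @ 1: {7,8}
'c' @ 2: {1,2,3,4,5,6,9,10,12}  ✓accept
'd' @ 3: {7,8}
'c' @ 4: {1,2,3,4,5,6,9,10,12}  ✓accept
'b' @ 5: {13,14}
'c' @ 6: {1,2,3,4,6,10,11,12,15}  ✓accept
end set {1,2,3,4,6,10,11,12,15} — state 1 in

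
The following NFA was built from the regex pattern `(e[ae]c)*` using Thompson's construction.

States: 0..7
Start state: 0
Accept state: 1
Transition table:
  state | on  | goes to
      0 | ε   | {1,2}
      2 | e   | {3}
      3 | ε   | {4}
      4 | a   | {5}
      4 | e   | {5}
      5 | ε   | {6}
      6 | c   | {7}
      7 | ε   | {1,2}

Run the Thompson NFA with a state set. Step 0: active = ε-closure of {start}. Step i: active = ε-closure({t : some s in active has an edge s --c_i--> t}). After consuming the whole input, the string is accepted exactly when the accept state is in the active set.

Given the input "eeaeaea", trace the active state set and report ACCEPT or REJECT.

Answer: REJECT

Derivation:
start: ε-closure({0}) = {0,1,2}
'e' @ 1: {3,4}
'e' @ 2: {5,6}
'a' @ 3: {}  — dead — no transitions
rest 'eaea' ignored (set empty)
end set {} — state 1 not in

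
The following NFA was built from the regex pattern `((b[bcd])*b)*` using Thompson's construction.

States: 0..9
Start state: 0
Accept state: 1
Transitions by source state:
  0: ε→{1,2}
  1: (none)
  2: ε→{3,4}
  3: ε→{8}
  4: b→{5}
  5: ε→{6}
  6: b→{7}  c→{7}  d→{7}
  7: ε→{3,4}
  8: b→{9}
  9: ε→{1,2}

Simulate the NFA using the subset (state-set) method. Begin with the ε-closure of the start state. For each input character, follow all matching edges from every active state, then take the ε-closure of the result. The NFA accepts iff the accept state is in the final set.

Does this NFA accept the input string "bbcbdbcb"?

S₀ = ε-closure({0}) = {0,1,2,3,4,8}
'b' @ 1: {1,2,3,4,5,6,8,9}  [accepting]
'b' @ 2: {1,2,3,4,5,6,7,8,9}  [accepting]
'c' @ 3: {3,4,7,8}
'b' @ 4: {1,2,3,4,5,6,8,9}  [accepting]
'd' @ 5: {3,4,7,8}
'b' @ 6: {1,2,3,4,5,6,8,9}  [accepting]
'c' @ 7: {3,4,7,8}
'b' @ 8: {1,2,3,4,5,6,8,9}  [accepting]
end set {1,2,3,4,5,6,8,9} — state 1 in

Answer: ACCEPT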